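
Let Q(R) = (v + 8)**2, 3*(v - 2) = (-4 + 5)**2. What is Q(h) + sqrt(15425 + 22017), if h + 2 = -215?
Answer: 961/9 + sqrt(37442) ≈ 300.28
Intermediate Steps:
h = -217 (h = -2 - 215 = -217)
v = 7/3 (v = 2 + (-4 + 5)**2/3 = 2 + (1/3)*1**2 = 2 + (1/3)*1 = 2 + 1/3 = 7/3 ≈ 2.3333)
Q(R) = 961/9 (Q(R) = (7/3 + 8)**2 = (31/3)**2 = 961/9)
Q(h) + sqrt(15425 + 22017) = 961/9 + sqrt(15425 + 22017) = 961/9 + sqrt(37442)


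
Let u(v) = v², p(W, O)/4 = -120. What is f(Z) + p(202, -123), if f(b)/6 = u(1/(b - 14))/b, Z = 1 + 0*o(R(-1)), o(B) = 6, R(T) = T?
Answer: -81114/169 ≈ -479.96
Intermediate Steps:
p(W, O) = -480 (p(W, O) = 4*(-120) = -480)
Z = 1 (Z = 1 + 0*6 = 1 + 0 = 1)
f(b) = 6/(b*(-14 + b)²) (f(b) = 6*((1/(b - 14))²/b) = 6*((1/(-14 + b))²/b) = 6*(1/((-14 + b)²*b)) = 6*(1/(b*(-14 + b)²)) = 6/(b*(-14 + b)²))
f(Z) + p(202, -123) = 6/(1*(-14 + 1)²) - 480 = 6*1/(-13)² - 480 = 6*1*(1/169) - 480 = 6/169 - 480 = -81114/169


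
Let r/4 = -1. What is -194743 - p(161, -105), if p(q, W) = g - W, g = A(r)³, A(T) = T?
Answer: -194784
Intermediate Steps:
r = -4 (r = 4*(-1) = -4)
g = -64 (g = (-4)³ = -64)
p(q, W) = -64 - W
-194743 - p(161, -105) = -194743 - (-64 - 1*(-105)) = -194743 - (-64 + 105) = -194743 - 1*41 = -194743 - 41 = -194784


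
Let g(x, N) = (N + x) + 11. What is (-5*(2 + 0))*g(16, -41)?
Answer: 140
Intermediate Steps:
g(x, N) = 11 + N + x
(-5*(2 + 0))*g(16, -41) = (-5*(2 + 0))*(11 - 41 + 16) = -5*2*(-14) = -10*(-14) = 140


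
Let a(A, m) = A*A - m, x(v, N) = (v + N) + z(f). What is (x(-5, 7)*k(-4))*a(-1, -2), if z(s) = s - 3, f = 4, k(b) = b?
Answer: -36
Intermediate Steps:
z(s) = -3 + s
x(v, N) = 1 + N + v (x(v, N) = (v + N) + (-3 + 4) = (N + v) + 1 = 1 + N + v)
a(A, m) = A² - m
(x(-5, 7)*k(-4))*a(-1, -2) = ((1 + 7 - 5)*(-4))*((-1)² - 1*(-2)) = (3*(-4))*(1 + 2) = -12*3 = -36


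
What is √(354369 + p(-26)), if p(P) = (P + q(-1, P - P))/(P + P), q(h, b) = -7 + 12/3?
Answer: √239553821/26 ≈ 595.29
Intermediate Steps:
q(h, b) = -3 (q(h, b) = -7 + 12*(⅓) = -7 + 4 = -3)
p(P) = (-3 + P)/(2*P) (p(P) = (P - 3)/(P + P) = (-3 + P)/((2*P)) = (-3 + P)*(1/(2*P)) = (-3 + P)/(2*P))
√(354369 + p(-26)) = √(354369 + (½)*(-3 - 26)/(-26)) = √(354369 + (½)*(-1/26)*(-29)) = √(354369 + 29/52) = √(18427217/52) = √239553821/26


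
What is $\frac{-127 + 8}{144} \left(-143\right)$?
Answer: $\frac{17017}{144} \approx 118.17$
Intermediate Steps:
$\frac{-127 + 8}{144} \left(-143\right) = \left(-119\right) \frac{1}{144} \left(-143\right) = \left(- \frac{119}{144}\right) \left(-143\right) = \frac{17017}{144}$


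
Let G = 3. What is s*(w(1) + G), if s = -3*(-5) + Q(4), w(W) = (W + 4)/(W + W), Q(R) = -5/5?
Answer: 77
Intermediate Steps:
Q(R) = -1 (Q(R) = -5*⅕ = -1)
w(W) = (4 + W)/(2*W) (w(W) = (4 + W)/((2*W)) = (4 + W)*(1/(2*W)) = (4 + W)/(2*W))
s = 14 (s = -3*(-5) - 1 = 15 - 1 = 14)
s*(w(1) + G) = 14*((½)*(4 + 1)/1 + 3) = 14*((½)*1*5 + 3) = 14*(5/2 + 3) = 14*(11/2) = 77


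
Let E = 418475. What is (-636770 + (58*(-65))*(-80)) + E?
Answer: 83305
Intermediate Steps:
(-636770 + (58*(-65))*(-80)) + E = (-636770 + (58*(-65))*(-80)) + 418475 = (-636770 - 3770*(-80)) + 418475 = (-636770 + 301600) + 418475 = -335170 + 418475 = 83305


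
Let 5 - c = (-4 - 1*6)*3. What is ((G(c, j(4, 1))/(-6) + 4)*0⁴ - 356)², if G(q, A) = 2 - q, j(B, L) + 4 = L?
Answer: 126736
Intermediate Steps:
j(B, L) = -4 + L
c = 35 (c = 5 - (-4 - 1*6)*3 = 5 - (-4 - 6)*3 = 5 - (-10)*3 = 5 - 1*(-30) = 5 + 30 = 35)
((G(c, j(4, 1))/(-6) + 4)*0⁴ - 356)² = (((2 - 1*35)/(-6) + 4)*0⁴ - 356)² = (((2 - 35)*(-⅙) + 4)*0 - 356)² = ((-33*(-⅙) + 4)*0 - 356)² = ((11/2 + 4)*0 - 356)² = ((19/2)*0 - 356)² = (0 - 356)² = (-356)² = 126736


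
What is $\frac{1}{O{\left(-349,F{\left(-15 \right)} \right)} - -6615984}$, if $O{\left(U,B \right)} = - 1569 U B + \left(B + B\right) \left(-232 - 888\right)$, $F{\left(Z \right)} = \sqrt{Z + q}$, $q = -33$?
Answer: $\frac{137833}{1209297728953} - \frac{545341 i \sqrt{3}}{14511572747436} \approx 1.1398 \cdot 10^{-7} - 6.509 \cdot 10^{-8} i$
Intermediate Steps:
$F{\left(Z \right)} = \sqrt{-33 + Z}$ ($F{\left(Z \right)} = \sqrt{Z - 33} = \sqrt{-33 + Z}$)
$O{\left(U,B \right)} = - 2240 B - 1569 B U$ ($O{\left(U,B \right)} = - 1569 B U + 2 B \left(-1120\right) = - 1569 B U - 2240 B = - 2240 B - 1569 B U$)
$\frac{1}{O{\left(-349,F{\left(-15 \right)} \right)} - -6615984} = \frac{1}{- \sqrt{-33 - 15} \left(2240 + 1569 \left(-349\right)\right) - -6615984} = \frac{1}{- \sqrt{-48} \left(2240 - 547581\right) + 6615984} = \frac{1}{\left(-1\right) 4 i \sqrt{3} \left(-545341\right) + 6615984} = \frac{1}{2181364 i \sqrt{3} + 6615984} = \frac{1}{6615984 + 2181364 i \sqrt{3}}$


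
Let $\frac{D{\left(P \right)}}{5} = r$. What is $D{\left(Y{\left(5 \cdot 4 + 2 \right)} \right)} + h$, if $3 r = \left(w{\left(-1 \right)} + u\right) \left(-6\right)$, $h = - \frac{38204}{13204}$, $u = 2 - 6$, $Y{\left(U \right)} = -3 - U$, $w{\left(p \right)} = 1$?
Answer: $\frac{89479}{3301} \approx 27.107$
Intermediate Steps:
$u = -4$ ($u = 2 - 6 = -4$)
$h = - \frac{9551}{3301}$ ($h = \left(-38204\right) \frac{1}{13204} = - \frac{9551}{3301} \approx -2.8934$)
$r = 6$ ($r = \frac{\left(1 - 4\right) \left(-6\right)}{3} = \frac{\left(-3\right) \left(-6\right)}{3} = \frac{1}{3} \cdot 18 = 6$)
$D{\left(P \right)} = 30$ ($D{\left(P \right)} = 5 \cdot 6 = 30$)
$D{\left(Y{\left(5 \cdot 4 + 2 \right)} \right)} + h = 30 - \frac{9551}{3301} = \frac{89479}{3301}$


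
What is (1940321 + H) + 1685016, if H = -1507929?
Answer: 2117408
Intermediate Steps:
(1940321 + H) + 1685016 = (1940321 - 1507929) + 1685016 = 432392 + 1685016 = 2117408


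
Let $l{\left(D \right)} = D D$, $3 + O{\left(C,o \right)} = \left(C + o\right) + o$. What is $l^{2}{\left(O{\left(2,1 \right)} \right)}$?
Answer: $1$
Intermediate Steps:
$O{\left(C,o \right)} = -3 + C + 2 o$ ($O{\left(C,o \right)} = -3 + \left(\left(C + o\right) + o\right) = -3 + \left(C + 2 o\right) = -3 + C + 2 o$)
$l{\left(D \right)} = D^{2}$
$l^{2}{\left(O{\left(2,1 \right)} \right)} = \left(\left(-3 + 2 + 2 \cdot 1\right)^{2}\right)^{2} = \left(\left(-3 + 2 + 2\right)^{2}\right)^{2} = \left(1^{2}\right)^{2} = 1^{2} = 1$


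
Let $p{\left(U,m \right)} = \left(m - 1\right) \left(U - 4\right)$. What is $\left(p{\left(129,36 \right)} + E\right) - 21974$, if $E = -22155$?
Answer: $-39754$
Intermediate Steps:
$p{\left(U,m \right)} = \left(-1 + m\right) \left(-4 + U\right)$ ($p{\left(U,m \right)} = \left(-1 + m\right) \left(U - 4\right) = \left(-1 + m\right) \left(-4 + U\right)$)
$\left(p{\left(129,36 \right)} + E\right) - 21974 = \left(\left(4 - 129 - 144 + 129 \cdot 36\right) - 22155\right) - 21974 = \left(\left(4 - 129 - 144 + 4644\right) - 22155\right) - 21974 = \left(4375 - 22155\right) - 21974 = -17780 - 21974 = -39754$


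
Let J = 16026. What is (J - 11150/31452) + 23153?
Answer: 616123379/15726 ≈ 39179.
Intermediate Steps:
(J - 11150/31452) + 23153 = (16026 - 11150/31452) + 23153 = (16026 - 11150*1/31452) + 23153 = (16026 - 5575/15726) + 23153 = 252019301/15726 + 23153 = 616123379/15726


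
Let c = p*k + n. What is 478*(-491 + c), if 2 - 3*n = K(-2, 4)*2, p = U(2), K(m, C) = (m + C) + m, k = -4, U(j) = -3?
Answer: -685930/3 ≈ -2.2864e+5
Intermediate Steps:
K(m, C) = C + 2*m (K(m, C) = (C + m) + m = C + 2*m)
p = -3
n = ⅔ (n = ⅔ - (4 + 2*(-2))*2/3 = ⅔ - (4 - 4)*2/3 = ⅔ - 0*2 = ⅔ - ⅓*0 = ⅔ + 0 = ⅔ ≈ 0.66667)
c = 38/3 (c = -3*(-4) + ⅔ = 12 + ⅔ = 38/3 ≈ 12.667)
478*(-491 + c) = 478*(-491 + 38/3) = 478*(-1435/3) = -685930/3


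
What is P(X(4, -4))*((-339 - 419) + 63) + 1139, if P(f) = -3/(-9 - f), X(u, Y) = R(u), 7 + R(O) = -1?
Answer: -946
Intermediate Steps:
R(O) = -8 (R(O) = -7 - 1 = -8)
X(u, Y) = -8
P(X(4, -4))*((-339 - 419) + 63) + 1139 = (3/(9 - 8))*((-339 - 419) + 63) + 1139 = (3/1)*(-758 + 63) + 1139 = (3*1)*(-695) + 1139 = 3*(-695) + 1139 = -2085 + 1139 = -946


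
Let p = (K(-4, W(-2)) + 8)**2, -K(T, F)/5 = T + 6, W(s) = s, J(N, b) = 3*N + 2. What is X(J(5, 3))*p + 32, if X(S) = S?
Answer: 100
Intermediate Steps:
J(N, b) = 2 + 3*N
K(T, F) = -30 - 5*T (K(T, F) = -5*(T + 6) = -5*(6 + T) = -30 - 5*T)
p = 4 (p = ((-30 - 5*(-4)) + 8)**2 = ((-30 + 20) + 8)**2 = (-10 + 8)**2 = (-2)**2 = 4)
X(J(5, 3))*p + 32 = (2 + 3*5)*4 + 32 = (2 + 15)*4 + 32 = 17*4 + 32 = 68 + 32 = 100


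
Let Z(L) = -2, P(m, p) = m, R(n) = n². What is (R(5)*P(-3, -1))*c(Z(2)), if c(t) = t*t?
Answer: -300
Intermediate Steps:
c(t) = t²
(R(5)*P(-3, -1))*c(Z(2)) = (5²*(-3))*(-2)² = (25*(-3))*4 = -75*4 = -300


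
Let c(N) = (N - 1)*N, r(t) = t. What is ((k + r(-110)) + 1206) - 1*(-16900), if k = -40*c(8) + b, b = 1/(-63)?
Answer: 992627/63 ≈ 15756.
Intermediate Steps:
b = -1/63 ≈ -0.015873
c(N) = N*(-1 + N) (c(N) = (-1 + N)*N = N*(-1 + N))
k = -141121/63 (k = -320*(-1 + 8) - 1/63 = -320*7 - 1/63 = -40*56 - 1/63 = -2240 - 1/63 = -141121/63 ≈ -2240.0)
((k + r(-110)) + 1206) - 1*(-16900) = ((-141121/63 - 110) + 1206) - 1*(-16900) = (-148051/63 + 1206) + 16900 = -72073/63 + 16900 = 992627/63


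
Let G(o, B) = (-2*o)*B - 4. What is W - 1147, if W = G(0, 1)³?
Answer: -1211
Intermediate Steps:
G(o, B) = -4 - 2*B*o (G(o, B) = -2*B*o - 4 = -4 - 2*B*o)
W = -64 (W = (-4 - 2*1*0)³ = (-4 + 0)³ = (-4)³ = -64)
W - 1147 = -64 - 1147 = -1211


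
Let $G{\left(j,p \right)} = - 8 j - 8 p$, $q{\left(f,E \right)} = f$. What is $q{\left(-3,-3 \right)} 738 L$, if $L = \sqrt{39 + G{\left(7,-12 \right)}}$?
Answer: $- 2214 \sqrt{79} \approx -19678.0$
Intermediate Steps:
$L = \sqrt{79}$ ($L = \sqrt{39 - -40} = \sqrt{39 + \left(-56 + 96\right)} = \sqrt{39 + 40} = \sqrt{79} \approx 8.8882$)
$q{\left(-3,-3 \right)} 738 L = \left(-3\right) 738 \sqrt{79} = - 2214 \sqrt{79}$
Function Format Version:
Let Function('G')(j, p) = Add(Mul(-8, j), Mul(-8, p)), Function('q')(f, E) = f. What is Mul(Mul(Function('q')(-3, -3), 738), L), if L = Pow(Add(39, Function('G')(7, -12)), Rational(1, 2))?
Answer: Mul(-2214, Pow(79, Rational(1, 2))) ≈ -19678.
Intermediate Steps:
L = Pow(79, Rational(1, 2)) (L = Pow(Add(39, Add(Mul(-8, 7), Mul(-8, -12))), Rational(1, 2)) = Pow(Add(39, Add(-56, 96)), Rational(1, 2)) = Pow(Add(39, 40), Rational(1, 2)) = Pow(79, Rational(1, 2)) ≈ 8.8882)
Mul(Mul(Function('q')(-3, -3), 738), L) = Mul(Mul(-3, 738), Pow(79, Rational(1, 2))) = Mul(-2214, Pow(79, Rational(1, 2)))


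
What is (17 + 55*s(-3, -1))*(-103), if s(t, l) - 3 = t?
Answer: -1751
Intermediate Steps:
s(t, l) = 3 + t
(17 + 55*s(-3, -1))*(-103) = (17 + 55*(3 - 3))*(-103) = (17 + 55*0)*(-103) = (17 + 0)*(-103) = 17*(-103) = -1751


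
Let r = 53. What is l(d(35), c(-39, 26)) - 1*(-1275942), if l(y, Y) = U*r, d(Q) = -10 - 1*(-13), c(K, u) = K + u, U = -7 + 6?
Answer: 1275889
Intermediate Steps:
U = -1
d(Q) = 3 (d(Q) = -10 + 13 = 3)
l(y, Y) = -53 (l(y, Y) = -1*53 = -53)
l(d(35), c(-39, 26)) - 1*(-1275942) = -53 - 1*(-1275942) = -53 + 1275942 = 1275889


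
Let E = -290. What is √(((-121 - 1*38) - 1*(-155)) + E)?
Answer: 7*I*√6 ≈ 17.146*I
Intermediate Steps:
√(((-121 - 1*38) - 1*(-155)) + E) = √(((-121 - 1*38) - 1*(-155)) - 290) = √(((-121 - 38) + 155) - 290) = √((-159 + 155) - 290) = √(-4 - 290) = √(-294) = 7*I*√6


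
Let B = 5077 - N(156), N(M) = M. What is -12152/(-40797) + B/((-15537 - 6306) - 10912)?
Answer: 197276723/1336305735 ≈ 0.14763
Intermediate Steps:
B = 4921 (B = 5077 - 1*156 = 5077 - 156 = 4921)
-12152/(-40797) + B/((-15537 - 6306) - 10912) = -12152/(-40797) + 4921/((-15537 - 6306) - 10912) = -12152*(-1/40797) + 4921/(-21843 - 10912) = 12152/40797 + 4921/(-32755) = 12152/40797 + 4921*(-1/32755) = 12152/40797 - 4921/32755 = 197276723/1336305735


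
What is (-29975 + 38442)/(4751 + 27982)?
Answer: 8467/32733 ≈ 0.25867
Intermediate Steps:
(-29975 + 38442)/(4751 + 27982) = 8467/32733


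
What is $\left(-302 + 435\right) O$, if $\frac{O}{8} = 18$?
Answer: $19152$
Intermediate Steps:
$O = 144$ ($O = 8 \cdot 18 = 144$)
$\left(-302 + 435\right) O = \left(-302 + 435\right) 144 = 133 \cdot 144 = 19152$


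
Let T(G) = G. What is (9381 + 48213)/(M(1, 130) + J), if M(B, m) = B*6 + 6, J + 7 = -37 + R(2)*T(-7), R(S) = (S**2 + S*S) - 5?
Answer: -57594/53 ≈ -1086.7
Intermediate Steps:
R(S) = -5 + 2*S**2 (R(S) = (S**2 + S**2) - 5 = 2*S**2 - 5 = -5 + 2*S**2)
J = -65 (J = -7 + (-37 + (-5 + 2*2**2)*(-7)) = -7 + (-37 + (-5 + 2*4)*(-7)) = -7 + (-37 + (-5 + 8)*(-7)) = -7 + (-37 + 3*(-7)) = -7 + (-37 - 21) = -7 - 58 = -65)
M(B, m) = 6 + 6*B (M(B, m) = 6*B + 6 = 6 + 6*B)
(9381 + 48213)/(M(1, 130) + J) = (9381 + 48213)/((6 + 6*1) - 65) = 57594/((6 + 6) - 65) = 57594/(12 - 65) = 57594/(-53) = 57594*(-1/53) = -57594/53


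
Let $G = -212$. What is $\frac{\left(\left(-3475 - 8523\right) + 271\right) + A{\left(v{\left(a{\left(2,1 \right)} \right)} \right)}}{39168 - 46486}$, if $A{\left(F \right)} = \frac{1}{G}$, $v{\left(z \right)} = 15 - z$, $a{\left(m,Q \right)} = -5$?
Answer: $\frac{2486125}{1551416} \approx 1.6025$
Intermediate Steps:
$A{\left(F \right)} = - \frac{1}{212}$ ($A{\left(F \right)} = \frac{1}{-212} = - \frac{1}{212}$)
$\frac{\left(\left(-3475 - 8523\right) + 271\right) + A{\left(v{\left(a{\left(2,1 \right)} \right)} \right)}}{39168 - 46486} = \frac{\left(\left(-3475 - 8523\right) + 271\right) - \frac{1}{212}}{39168 - 46486} = \frac{\left(-11998 + 271\right) - \frac{1}{212}}{-7318} = \left(-11727 - \frac{1}{212}\right) \left(- \frac{1}{7318}\right) = \left(- \frac{2486125}{212}\right) \left(- \frac{1}{7318}\right) = \frac{2486125}{1551416}$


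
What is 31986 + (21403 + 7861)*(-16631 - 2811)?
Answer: -568918702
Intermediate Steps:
31986 + (21403 + 7861)*(-16631 - 2811) = 31986 + 29264*(-19442) = 31986 - 568950688 = -568918702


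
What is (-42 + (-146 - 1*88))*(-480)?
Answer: 132480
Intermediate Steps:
(-42 + (-146 - 1*88))*(-480) = (-42 + (-146 - 88))*(-480) = (-42 - 234)*(-480) = -276*(-480) = 132480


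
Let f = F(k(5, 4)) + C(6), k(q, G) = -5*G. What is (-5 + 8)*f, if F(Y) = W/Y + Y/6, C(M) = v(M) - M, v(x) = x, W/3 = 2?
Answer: -109/10 ≈ -10.900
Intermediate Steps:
W = 6 (W = 3*2 = 6)
C(M) = 0 (C(M) = M - M = 0)
F(Y) = 6/Y + Y/6
f = -109/30 (f = (6/((-5*4)) + (-5*4)/6) + 0 = (6/(-20) + (⅙)*(-20)) + 0 = (6*(-1/20) - 10/3) + 0 = (-3/10 - 10/3) + 0 = -109/30 + 0 = -109/30 ≈ -3.6333)
(-5 + 8)*f = (-5 + 8)*(-109/30) = 3*(-109/30) = -109/10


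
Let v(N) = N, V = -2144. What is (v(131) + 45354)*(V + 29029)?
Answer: 1222864225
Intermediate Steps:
(v(131) + 45354)*(V + 29029) = (131 + 45354)*(-2144 + 29029) = 45485*26885 = 1222864225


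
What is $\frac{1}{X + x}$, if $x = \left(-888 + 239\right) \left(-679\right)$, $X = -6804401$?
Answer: $- \frac{1}{6363730} \approx -1.5714 \cdot 10^{-7}$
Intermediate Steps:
$x = 440671$ ($x = \left(-649\right) \left(-679\right) = 440671$)
$\frac{1}{X + x} = \frac{1}{-6804401 + 440671} = \frac{1}{-6363730} = - \frac{1}{6363730}$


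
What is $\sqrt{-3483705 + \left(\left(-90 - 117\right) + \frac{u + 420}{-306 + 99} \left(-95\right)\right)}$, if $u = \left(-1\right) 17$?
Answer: $\frac{i \sqrt{16586024477}}{69} \approx 1866.5 i$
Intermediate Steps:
$u = -17$
$\sqrt{-3483705 + \left(\left(-90 - 117\right) + \frac{u + 420}{-306 + 99} \left(-95\right)\right)} = \sqrt{-3483705 + \left(\left(-90 - 117\right) + \frac{-17 + 420}{-306 + 99} \left(-95\right)\right)} = \sqrt{-3483705 + \left(\left(-90 - 117\right) + \frac{403}{-207} \left(-95\right)\right)} = \sqrt{-3483705 - \left(207 - 403 \left(- \frac{1}{207}\right) \left(-95\right)\right)} = \sqrt{-3483705 - \frac{4564}{207}} = \sqrt{- \frac{721131499}{207}} = \frac{i \sqrt{16586024477}}{69}$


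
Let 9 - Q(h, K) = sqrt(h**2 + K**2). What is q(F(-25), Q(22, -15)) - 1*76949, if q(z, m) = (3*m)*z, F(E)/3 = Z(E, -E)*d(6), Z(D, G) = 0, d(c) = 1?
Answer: -76949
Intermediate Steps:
F(E) = 0 (F(E) = 3*(0*1) = 3*0 = 0)
Q(h, K) = 9 - sqrt(K**2 + h**2) (Q(h, K) = 9 - sqrt(h**2 + K**2) = 9 - sqrt(K**2 + h**2))
q(z, m) = 3*m*z
q(F(-25), Q(22, -15)) - 1*76949 = 3*(9 - sqrt((-15)**2 + 22**2))*0 - 1*76949 = 3*(9 - sqrt(225 + 484))*0 - 76949 = 3*(9 - sqrt(709))*0 - 76949 = 0 - 76949 = -76949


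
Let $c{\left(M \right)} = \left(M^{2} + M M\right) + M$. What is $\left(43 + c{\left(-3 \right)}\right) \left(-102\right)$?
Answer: $-5916$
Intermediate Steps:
$c{\left(M \right)} = M + 2 M^{2}$ ($c{\left(M \right)} = \left(M^{2} + M^{2}\right) + M = 2 M^{2} + M = M + 2 M^{2}$)
$\left(43 + c{\left(-3 \right)}\right) \left(-102\right) = \left(43 - 3 \left(1 + 2 \left(-3\right)\right)\right) \left(-102\right) = \left(43 - 3 \left(1 - 6\right)\right) \left(-102\right) = \left(43 - -15\right) \left(-102\right) = \left(43 + 15\right) \left(-102\right) = 58 \left(-102\right) = -5916$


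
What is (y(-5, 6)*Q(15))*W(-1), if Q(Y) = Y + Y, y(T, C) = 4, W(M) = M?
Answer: -120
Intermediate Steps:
Q(Y) = 2*Y
(y(-5, 6)*Q(15))*W(-1) = (4*(2*15))*(-1) = (4*30)*(-1) = 120*(-1) = -120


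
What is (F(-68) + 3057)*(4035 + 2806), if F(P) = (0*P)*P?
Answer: 20912937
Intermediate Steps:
F(P) = 0 (F(P) = 0*P = 0)
(F(-68) + 3057)*(4035 + 2806) = (0 + 3057)*(4035 + 2806) = 3057*6841 = 20912937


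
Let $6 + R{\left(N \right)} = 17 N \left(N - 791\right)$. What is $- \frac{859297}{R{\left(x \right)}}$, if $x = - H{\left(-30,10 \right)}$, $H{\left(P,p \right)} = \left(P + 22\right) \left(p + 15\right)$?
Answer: $\frac{859297}{2009406} \approx 0.42764$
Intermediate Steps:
$H{\left(P,p \right)} = \left(15 + p\right) \left(22 + P\right)$ ($H{\left(P,p \right)} = \left(22 + P\right) \left(15 + p\right) = \left(15 + p\right) \left(22 + P\right)$)
$x = 200$ ($x = - (330 + 15 \left(-30\right) + 22 \cdot 10 - 300) = - (330 - 450 + 220 - 300) = \left(-1\right) \left(-200\right) = 200$)
$R{\left(N \right)} = -6 + 17 N \left(-791 + N\right)$ ($R{\left(N \right)} = -6 + 17 N \left(N - 791\right) = -6 + 17 N \left(-791 + N\right)$)
$- \frac{859297}{R{\left(x \right)}} = - \frac{859297}{-6 - 2689400 + 17 \cdot 200^{2}} = - \frac{859297}{-6 - 2689400 + 17 \cdot 40000} = - \frac{859297}{-6 - 2689400 + 680000} = - \frac{859297}{-2009406} = \left(-859297\right) \left(- \frac{1}{2009406}\right) = \frac{859297}{2009406}$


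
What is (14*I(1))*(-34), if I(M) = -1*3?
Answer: 1428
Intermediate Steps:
I(M) = -3
(14*I(1))*(-34) = (14*(-3))*(-34) = -42*(-34) = 1428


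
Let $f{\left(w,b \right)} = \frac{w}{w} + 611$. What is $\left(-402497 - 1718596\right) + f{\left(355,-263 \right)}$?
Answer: $-2120481$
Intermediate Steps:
$f{\left(w,b \right)} = 612$ ($f{\left(w,b \right)} = 1 + 611 = 612$)
$\left(-402497 - 1718596\right) + f{\left(355,-263 \right)} = \left(-402497 - 1718596\right) + 612 = -2121093 + 612 = -2120481$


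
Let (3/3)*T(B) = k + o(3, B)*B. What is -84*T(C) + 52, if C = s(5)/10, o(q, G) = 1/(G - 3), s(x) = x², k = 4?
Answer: 136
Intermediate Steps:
o(q, G) = 1/(-3 + G)
C = 5/2 (C = 5²/10 = 25*(⅒) = 5/2 ≈ 2.5000)
T(B) = 4 + B/(-3 + B)
-84*T(C) + 52 = -84*(-12 + 5*(5/2))/(-3 + 5/2) + 52 = -84*(-12 + 25/2)/(-½) + 52 = -(-168)/2 + 52 = -84*(-1) + 52 = 84 + 52 = 136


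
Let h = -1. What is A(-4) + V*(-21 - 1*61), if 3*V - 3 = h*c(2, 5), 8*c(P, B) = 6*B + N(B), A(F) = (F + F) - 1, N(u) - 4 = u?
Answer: 169/4 ≈ 42.250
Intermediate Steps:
N(u) = 4 + u
A(F) = -1 + 2*F (A(F) = 2*F - 1 = -1 + 2*F)
c(P, B) = ½ + 7*B/8 (c(P, B) = (6*B + (4 + B))/8 = (4 + 7*B)/8 = ½ + 7*B/8)
V = -5/8 (V = 1 + (-(½ + (7/8)*5))/3 = 1 + (-(½ + 35/8))/3 = 1 + (-1*39/8)/3 = 1 + (⅓)*(-39/8) = 1 - 13/8 = -5/8 ≈ -0.62500)
A(-4) + V*(-21 - 1*61) = (-1 + 2*(-4)) - 5*(-21 - 1*61)/8 = (-1 - 8) - 5*(-21 - 61)/8 = -9 - 5/8*(-82) = -9 + 205/4 = 169/4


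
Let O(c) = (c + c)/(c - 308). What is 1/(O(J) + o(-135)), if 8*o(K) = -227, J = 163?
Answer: -1160/35523 ≈ -0.032655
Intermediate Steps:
o(K) = -227/8 (o(K) = (⅛)*(-227) = -227/8)
O(c) = 2*c/(-308 + c) (O(c) = (2*c)/(-308 + c) = 2*c/(-308 + c))
1/(O(J) + o(-135)) = 1/(2*163/(-308 + 163) - 227/8) = 1/(2*163/(-145) - 227/8) = 1/(2*163*(-1/145) - 227/8) = 1/(-326/145 - 227/8) = 1/(-35523/1160) = -1160/35523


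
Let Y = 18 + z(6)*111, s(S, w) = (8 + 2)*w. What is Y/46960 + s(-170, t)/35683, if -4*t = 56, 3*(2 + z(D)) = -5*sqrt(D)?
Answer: -3463433/418918420 - 37*sqrt(6)/9392 ≈ -0.017917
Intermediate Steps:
z(D) = -2 - 5*sqrt(D)/3 (z(D) = -2 + (-5*sqrt(D))/3 = -2 - 5*sqrt(D)/3)
t = -14 (t = -1/4*56 = -14)
s(S, w) = 10*w
Y = -204 - 185*sqrt(6) (Y = 18 + (-2 - 5*sqrt(6)/3)*111 = 18 + (-222 - 185*sqrt(6)) = -204 - 185*sqrt(6) ≈ -657.16)
Y/46960 + s(-170, t)/35683 = (-204 - 185*sqrt(6))/46960 + (10*(-14))/35683 = (-204 - 185*sqrt(6))*(1/46960) - 140*1/35683 = (-51/11740 - 37*sqrt(6)/9392) - 140/35683 = -3463433/418918420 - 37*sqrt(6)/9392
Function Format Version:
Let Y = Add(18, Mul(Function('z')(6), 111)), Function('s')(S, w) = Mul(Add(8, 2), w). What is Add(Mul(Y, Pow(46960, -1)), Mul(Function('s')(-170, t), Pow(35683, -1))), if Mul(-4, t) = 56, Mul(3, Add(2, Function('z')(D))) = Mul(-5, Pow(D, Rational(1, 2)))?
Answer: Add(Rational(-3463433, 418918420), Mul(Rational(-37, 9392), Pow(6, Rational(1, 2)))) ≈ -0.017917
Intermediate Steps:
Function('z')(D) = Add(-2, Mul(Rational(-5, 3), Pow(D, Rational(1, 2)))) (Function('z')(D) = Add(-2, Mul(Rational(1, 3), Mul(-5, Pow(D, Rational(1, 2))))) = Add(-2, Mul(Rational(-5, 3), Pow(D, Rational(1, 2)))))
t = -14 (t = Mul(Rational(-1, 4), 56) = -14)
Function('s')(S, w) = Mul(10, w)
Y = Add(-204, Mul(-185, Pow(6, Rational(1, 2)))) (Y = Add(18, Mul(Add(-2, Mul(Rational(-5, 3), Pow(6, Rational(1, 2)))), 111)) = Add(18, Add(-222, Mul(-185, Pow(6, Rational(1, 2))))) = Add(-204, Mul(-185, Pow(6, Rational(1, 2)))) ≈ -657.16)
Add(Mul(Y, Pow(46960, -1)), Mul(Function('s')(-170, t), Pow(35683, -1))) = Add(Mul(Add(-204, Mul(-185, Pow(6, Rational(1, 2)))), Pow(46960, -1)), Mul(Mul(10, -14), Pow(35683, -1))) = Add(Mul(Add(-204, Mul(-185, Pow(6, Rational(1, 2)))), Rational(1, 46960)), Mul(-140, Rational(1, 35683))) = Add(Add(Rational(-51, 11740), Mul(Rational(-37, 9392), Pow(6, Rational(1, 2)))), Rational(-140, 35683)) = Add(Rational(-3463433, 418918420), Mul(Rational(-37, 9392), Pow(6, Rational(1, 2))))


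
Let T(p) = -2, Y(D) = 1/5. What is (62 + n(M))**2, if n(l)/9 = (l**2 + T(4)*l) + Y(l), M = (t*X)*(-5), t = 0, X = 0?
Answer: 101761/25 ≈ 4070.4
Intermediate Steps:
Y(D) = 1/5
M = 0 (M = (0*0)*(-5) = 0*(-5) = 0)
n(l) = 9/5 - 18*l + 9*l**2 (n(l) = 9*((l**2 - 2*l) + 1/5) = 9*(1/5 + l**2 - 2*l) = 9/5 - 18*l + 9*l**2)
(62 + n(M))**2 = (62 + (9/5 - 18*0 + 9*0**2))**2 = (62 + (9/5 + 0 + 9*0))**2 = (62 + (9/5 + 0 + 0))**2 = (62 + 9/5)**2 = (319/5)**2 = 101761/25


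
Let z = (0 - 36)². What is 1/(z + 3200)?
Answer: 1/4496 ≈ 0.00022242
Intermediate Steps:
z = 1296 (z = (-36)² = 1296)
1/(z + 3200) = 1/(1296 + 3200) = 1/4496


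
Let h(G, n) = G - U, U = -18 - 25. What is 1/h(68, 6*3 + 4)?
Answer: 1/111 ≈ 0.0090090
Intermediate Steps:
U = -43
h(G, n) = 43 + G (h(G, n) = G - 1*(-43) = G + 43 = 43 + G)
1/h(68, 6*3 + 4) = 1/(43 + 68) = 1/111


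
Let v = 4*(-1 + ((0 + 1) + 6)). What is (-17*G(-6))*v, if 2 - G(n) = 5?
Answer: 1224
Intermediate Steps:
G(n) = -3 (G(n) = 2 - 1*5 = 2 - 5 = -3)
v = 24 (v = 4*(-1 + (1 + 6)) = 4*(-1 + 7) = 4*6 = 24)
(-17*G(-6))*v = -17*(-3)*24 = 51*24 = 1224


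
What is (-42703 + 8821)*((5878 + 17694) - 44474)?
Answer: 708201564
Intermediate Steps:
(-42703 + 8821)*((5878 + 17694) - 44474) = -33882*(23572 - 44474) = -33882*(-20902) = 708201564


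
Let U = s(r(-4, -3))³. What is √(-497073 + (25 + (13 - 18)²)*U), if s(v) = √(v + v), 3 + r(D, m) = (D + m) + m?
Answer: √(-497073 - 1300*I*√26) ≈ 4.701 - 705.05*I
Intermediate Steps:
r(D, m) = -3 + D + 2*m (r(D, m) = -3 + ((D + m) + m) = -3 + (D + 2*m) = -3 + D + 2*m)
s(v) = √2*√v (s(v) = √(2*v) = √2*√v)
U = -26*I*√26 (U = (√2*√(-3 - 4 + 2*(-3)))³ = (√2*√(-3 - 4 - 6))³ = (√2*√(-13))³ = (√2*(I*√13))³ = (I*√26)³ = -26*I*√26 ≈ -132.57*I)
√(-497073 + (25 + (13 - 18)²)*U) = √(-497073 + (25 + (13 - 18)²)*(-26*I*√26)) = √(-497073 + (25 + (-5)²)*(-26*I*√26)) = √(-497073 + (25 + 25)*(-26*I*√26)) = √(-497073 + 50*(-26*I*√26)) = √(-497073 - 1300*I*√26)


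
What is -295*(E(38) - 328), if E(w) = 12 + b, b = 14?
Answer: 89090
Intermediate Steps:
E(w) = 26 (E(w) = 12 + 14 = 26)
-295*(E(38) - 328) = -295*(26 - 328) = -295*(-302) = 89090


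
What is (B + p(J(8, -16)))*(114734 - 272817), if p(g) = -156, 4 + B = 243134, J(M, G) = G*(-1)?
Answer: -38410058842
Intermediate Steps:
J(M, G) = -G
B = 243130 (B = -4 + 243134 = 243130)
(B + p(J(8, -16)))*(114734 - 272817) = (243130 - 156)*(114734 - 272817) = 242974*(-158083) = -38410058842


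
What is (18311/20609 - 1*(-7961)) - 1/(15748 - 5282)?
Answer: 1717329916351/215693794 ≈ 7961.9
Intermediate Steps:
(18311/20609 - 1*(-7961)) - 1/(15748 - 5282) = (18311*(1/20609) + 7961) - 1/10466 = (18311/20609 + 7961) - 1*1/10466 = 164086560/20609 - 1/10466 = 1717329916351/215693794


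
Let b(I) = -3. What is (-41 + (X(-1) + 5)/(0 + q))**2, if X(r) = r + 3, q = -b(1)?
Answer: 13456/9 ≈ 1495.1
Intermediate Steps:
q = 3 (q = -1*(-3) = 3)
X(r) = 3 + r
(-41 + (X(-1) + 5)/(0 + q))**2 = (-41 + ((3 - 1) + 5)/(0 + 3))**2 = (-41 + (2 + 5)/3)**2 = (-41 + 7*(1/3))**2 = (-41 + 7/3)**2 = (-116/3)**2 = 13456/9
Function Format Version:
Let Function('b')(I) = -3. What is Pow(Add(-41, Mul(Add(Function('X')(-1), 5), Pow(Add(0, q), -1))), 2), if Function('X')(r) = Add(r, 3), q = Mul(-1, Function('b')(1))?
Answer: Rational(13456, 9) ≈ 1495.1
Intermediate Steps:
q = 3 (q = Mul(-1, -3) = 3)
Function('X')(r) = Add(3, r)
Pow(Add(-41, Mul(Add(Function('X')(-1), 5), Pow(Add(0, q), -1))), 2) = Pow(Add(-41, Mul(Add(Add(3, -1), 5), Pow(Add(0, 3), -1))), 2) = Pow(Add(-41, Mul(Add(2, 5), Pow(3, -1))), 2) = Pow(Add(-41, Mul(7, Rational(1, 3))), 2) = Pow(Add(-41, Rational(7, 3)), 2) = Pow(Rational(-116, 3), 2) = Rational(13456, 9)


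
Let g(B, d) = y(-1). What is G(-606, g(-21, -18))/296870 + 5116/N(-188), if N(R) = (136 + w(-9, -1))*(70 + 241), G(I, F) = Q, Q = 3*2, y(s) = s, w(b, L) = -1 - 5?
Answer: 15190295/120024541 ≈ 0.12656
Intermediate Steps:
w(b, L) = -6
g(B, d) = -1
Q = 6
G(I, F) = 6
N(R) = 40430 (N(R) = (136 - 6)*(70 + 241) = 130*311 = 40430)
G(-606, g(-21, -18))/296870 + 5116/N(-188) = 6/296870 + 5116/40430 = 6*(1/296870) + 5116*(1/40430) = 3/148435 + 2558/20215 = 15190295/120024541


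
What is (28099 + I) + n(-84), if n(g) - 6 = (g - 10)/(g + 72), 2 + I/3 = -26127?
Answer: -301645/6 ≈ -50274.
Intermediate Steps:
I = -78387 (I = -6 + 3*(-26127) = -6 - 78381 = -78387)
n(g) = 6 + (-10 + g)/(72 + g) (n(g) = 6 + (g - 10)/(g + 72) = 6 + (-10 + g)/(72 + g))
(28099 + I) + n(-84) = (28099 - 78387) + (422 + 7*(-84))/(72 - 84) = -50288 + (422 - 588)/(-12) = -50288 - 1/12*(-166) = -50288 + 83/6 = -301645/6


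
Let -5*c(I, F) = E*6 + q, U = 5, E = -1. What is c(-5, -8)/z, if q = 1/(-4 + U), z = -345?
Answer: -1/345 ≈ -0.0028986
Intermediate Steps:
q = 1 (q = 1/(-4 + 5) = 1/1 = 1)
c(I, F) = 1 (c(I, F) = -(-1*6 + 1)/5 = -(-6 + 1)/5 = -⅕*(-5) = 1)
c(-5, -8)/z = 1/(-345) = 1*(-1/345) = -1/345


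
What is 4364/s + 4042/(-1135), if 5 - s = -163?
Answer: 1068521/47670 ≈ 22.415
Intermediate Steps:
s = 168 (s = 5 - 1*(-163) = 5 + 163 = 168)
4364/s + 4042/(-1135) = 4364/168 + 4042/(-1135) = 4364*(1/168) + 4042*(-1/1135) = 1091/42 - 4042/1135 = 1068521/47670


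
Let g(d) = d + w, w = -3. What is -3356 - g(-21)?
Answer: -3332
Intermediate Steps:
g(d) = -3 + d (g(d) = d - 3 = -3 + d)
-3356 - g(-21) = -3356 - (-3 - 21) = -3356 - 1*(-24) = -3356 + 24 = -3332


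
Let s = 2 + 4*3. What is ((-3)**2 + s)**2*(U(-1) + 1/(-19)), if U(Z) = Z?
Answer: -10580/19 ≈ -556.84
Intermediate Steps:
s = 14 (s = 2 + 12 = 14)
((-3)**2 + s)**2*(U(-1) + 1/(-19)) = ((-3)**2 + 14)**2*(-1 + 1/(-19)) = (9 + 14)**2*(-1 - 1/19) = 23**2*(-20/19) = 529*(-20/19) = -10580/19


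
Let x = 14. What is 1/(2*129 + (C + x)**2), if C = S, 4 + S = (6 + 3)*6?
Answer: 1/4354 ≈ 0.00022967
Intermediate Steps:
S = 50 (S = -4 + (6 + 3)*6 = -4 + 9*6 = -4 + 54 = 50)
C = 50
1/(2*129 + (C + x)**2) = 1/(2*129 + (50 + 14)**2) = 1/(258 + 64**2) = 1/(258 + 4096) = 1/4354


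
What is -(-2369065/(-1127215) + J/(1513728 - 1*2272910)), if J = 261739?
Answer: -300703075589/171152267626 ≈ -1.7569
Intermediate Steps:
-(-2369065/(-1127215) + J/(1513728 - 1*2272910)) = -(-2369065/(-1127215) + 261739/(1513728 - 1*2272910)) = -(-2369065*(-1/1127215) + 261739/(1513728 - 2272910)) = -(473813/225443 + 261739/(-759182)) = -(473813/225443 + 261739*(-1/759182)) = -(473813/225443 - 261739/759182) = -1*300703075589/171152267626 = -300703075589/171152267626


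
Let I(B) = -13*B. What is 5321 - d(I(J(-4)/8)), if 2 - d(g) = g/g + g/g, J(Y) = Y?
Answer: 5321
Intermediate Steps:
d(g) = 0 (d(g) = 2 - (g/g + g/g) = 2 - (1 + 1) = 2 - 1*2 = 2 - 2 = 0)
5321 - d(I(J(-4)/8)) = 5321 - 1*0 = 5321 + 0 = 5321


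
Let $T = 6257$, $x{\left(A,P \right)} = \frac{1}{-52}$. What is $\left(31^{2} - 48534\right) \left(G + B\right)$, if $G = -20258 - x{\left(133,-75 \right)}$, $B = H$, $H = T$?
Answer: $\frac{34635570223}{52} \approx 6.6607 \cdot 10^{8}$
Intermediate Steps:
$x{\left(A,P \right)} = - \frac{1}{52}$
$H = 6257$
$B = 6257$
$G = - \frac{1053415}{52}$ ($G = -20258 - - \frac{1}{52} = -20258 + \frac{1}{52} = - \frac{1053415}{52} \approx -20258.0$)
$\left(31^{2} - 48534\right) \left(G + B\right) = \left(31^{2} - 48534\right) \left(- \frac{1053415}{52} + 6257\right) = \left(961 - 48534\right) \left(- \frac{728051}{52}\right) = \left(-47573\right) \left(- \frac{728051}{52}\right) = \frac{34635570223}{52}$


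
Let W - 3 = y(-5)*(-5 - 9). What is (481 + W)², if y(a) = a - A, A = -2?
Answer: 276676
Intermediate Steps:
y(a) = 2 + a (y(a) = a - 1*(-2) = a + 2 = 2 + a)
W = 45 (W = 3 + (2 - 5)*(-5 - 9) = 3 - 3*(-14) = 3 + 42 = 45)
(481 + W)² = (481 + 45)² = 526² = 276676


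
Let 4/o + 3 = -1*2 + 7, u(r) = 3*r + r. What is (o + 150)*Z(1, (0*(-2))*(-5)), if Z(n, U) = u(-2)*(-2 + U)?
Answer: 2432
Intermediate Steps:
u(r) = 4*r
o = 2 (o = 4/(-3 + (-1*2 + 7)) = 4/(-3 + (-2 + 7)) = 4/(-3 + 5) = 4/2 = 4*(1/2) = 2)
Z(n, U) = 16 - 8*U (Z(n, U) = (4*(-2))*(-2 + U) = -8*(-2 + U) = 16 - 8*U)
(o + 150)*Z(1, (0*(-2))*(-5)) = (2 + 150)*(16 - 8*0*(-2)*(-5)) = 152*(16 - 0*(-5)) = 152*(16 - 8*0) = 152*(16 + 0) = 152*16 = 2432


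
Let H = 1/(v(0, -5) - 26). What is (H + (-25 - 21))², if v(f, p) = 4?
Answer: 1026169/484 ≈ 2120.2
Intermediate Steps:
H = -1/22 (H = 1/(4 - 26) = 1/(-22) = -1/22 ≈ -0.045455)
(H + (-25 - 21))² = (-1/22 + (-25 - 21))² = (-1/22 - 46)² = (-1013/22)² = 1026169/484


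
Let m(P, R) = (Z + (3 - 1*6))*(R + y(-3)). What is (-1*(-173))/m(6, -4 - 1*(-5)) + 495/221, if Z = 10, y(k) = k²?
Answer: 72883/15470 ≈ 4.7113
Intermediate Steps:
m(P, R) = 63 + 7*R (m(P, R) = (10 + (3 - 1*6))*(R + (-3)²) = (10 + (3 - 6))*(R + 9) = (10 - 3)*(9 + R) = 7*(9 + R) = 63 + 7*R)
(-1*(-173))/m(6, -4 - 1*(-5)) + 495/221 = (-1*(-173))/(63 + 7*(-4 - 1*(-5))) + 495/221 = 173/(63 + 7*(-4 + 5)) + 495*(1/221) = 173/(63 + 7*1) + 495/221 = 173/(63 + 7) + 495/221 = 173/70 + 495/221 = 72883/15470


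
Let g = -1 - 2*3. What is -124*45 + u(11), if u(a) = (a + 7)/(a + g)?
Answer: -11151/2 ≈ -5575.5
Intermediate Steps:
g = -7 (g = -1 - 6 = -7)
u(a) = (7 + a)/(-7 + a) (u(a) = (a + 7)/(a - 7) = (7 + a)/(-7 + a))
-124*45 + u(11) = -124*45 + (7 + 11)/(-7 + 11) = -5580 + 18/4 = -5580 + (1/4)*18 = -5580 + 9/2 = -11151/2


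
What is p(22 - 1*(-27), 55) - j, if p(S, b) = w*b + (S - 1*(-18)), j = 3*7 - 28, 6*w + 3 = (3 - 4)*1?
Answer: 112/3 ≈ 37.333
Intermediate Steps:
w = -2/3 (w = -1/2 + ((3 - 4)*1)/6 = -1/2 + (-1*1)/6 = -1/2 + (1/6)*(-1) = -1/2 - 1/6 = -2/3 ≈ -0.66667)
j = -7 (j = 21 - 28 = -7)
p(S, b) = 18 + S - 2*b/3 (p(S, b) = -2*b/3 + (S - 1*(-18)) = -2*b/3 + (S + 18) = -2*b/3 + (18 + S) = 18 + S - 2*b/3)
p(22 - 1*(-27), 55) - j = (18 + (22 - 1*(-27)) - 2/3*55) - 1*(-7) = (18 + (22 + 27) - 110/3) + 7 = (18 + 49 - 110/3) + 7 = 91/3 + 7 = 112/3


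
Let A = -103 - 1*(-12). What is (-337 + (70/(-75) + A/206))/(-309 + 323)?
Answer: -1045579/43260 ≈ -24.170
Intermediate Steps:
A = -91 (A = -103 + 12 = -91)
(-337 + (70/(-75) + A/206))/(-309 + 323) = (-337 + (70/(-75) - 91/206))/(-309 + 323) = (-337 + (70*(-1/75) - 91*1/206))/14 = (-337 + (-14/15 - 91/206))*(1/14) = (-337 - 4249/3090)*(1/14) = -1045579/3090*1/14 = -1045579/43260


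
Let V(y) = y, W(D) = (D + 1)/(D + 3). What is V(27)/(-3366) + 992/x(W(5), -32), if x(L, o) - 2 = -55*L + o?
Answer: -1484887/106590 ≈ -13.931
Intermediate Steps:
W(D) = (1 + D)/(3 + D)
x(L, o) = 2 + o - 55*L (x(L, o) = 2 + (-55*L + o) = 2 + (o - 55*L) = 2 + o - 55*L)
V(27)/(-3366) + 992/x(W(5), -32) = 27/(-3366) + 992/(2 - 32 - 55*(1 + 5)/(3 + 5)) = 27*(-1/3366) + 992/(2 - 32 - 55*6/8) = -3/374 + 992/(2 - 32 - 55*6/8) = -3/374 + 992/(2 - 32 - 55*3/4) = -3/374 + 992/(2 - 32 - 165/4) = -3/374 + 992/(-285/4) = -3/374 + 992*(-4/285) = -3/374 - 3968/285 = -1484887/106590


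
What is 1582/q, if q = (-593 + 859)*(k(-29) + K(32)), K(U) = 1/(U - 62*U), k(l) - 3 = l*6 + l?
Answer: -220576/7417619 ≈ -0.029737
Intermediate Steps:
k(l) = 3 + 7*l (k(l) = 3 + (l*6 + l) = 3 + (6*l + l) = 3 + 7*l)
K(U) = -1/(61*U) (K(U) = 1/(-61*U) = -1/(61*U))
q = -51923333/976 (q = (-593 + 859)*((3 + 7*(-29)) - 1/61/32) = 266*((3 - 203) - 1/61*1/32) = 266*(-200 - 1/1952) = 266*(-390401/1952) = -51923333/976 ≈ -53200.)
1582/q = 1582/(-51923333/976) = 1582*(-976/51923333) = -220576/7417619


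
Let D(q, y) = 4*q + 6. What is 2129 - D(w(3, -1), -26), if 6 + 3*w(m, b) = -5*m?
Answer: 2151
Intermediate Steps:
w(m, b) = -2 - 5*m/3 (w(m, b) = -2 + (-5*m)/3 = -2 - 5*m/3)
D(q, y) = 6 + 4*q
2129 - D(w(3, -1), -26) = 2129 - (6 + 4*(-2 - 5/3*3)) = 2129 - (6 + 4*(-2 - 5)) = 2129 - (6 + 4*(-7)) = 2129 - (6 - 28) = 2129 - 1*(-22) = 2129 + 22 = 2151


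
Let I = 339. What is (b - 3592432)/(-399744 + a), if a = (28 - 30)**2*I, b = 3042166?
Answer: 91711/66398 ≈ 1.3812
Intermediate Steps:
a = 1356 (a = (28 - 30)**2*339 = (-2)**2*339 = 4*339 = 1356)
(b - 3592432)/(-399744 + a) = (3042166 - 3592432)/(-399744 + 1356) = -550266/(-398388) = -550266*(-1/398388) = 91711/66398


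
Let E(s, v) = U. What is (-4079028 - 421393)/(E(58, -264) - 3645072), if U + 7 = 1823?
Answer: 4500421/3643256 ≈ 1.2353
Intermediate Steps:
U = 1816 (U = -7 + 1823 = 1816)
E(s, v) = 1816
(-4079028 - 421393)/(E(58, -264) - 3645072) = (-4079028 - 421393)/(1816 - 3645072) = -4500421/(-3643256) = -4500421*(-1/3643256) = 4500421/3643256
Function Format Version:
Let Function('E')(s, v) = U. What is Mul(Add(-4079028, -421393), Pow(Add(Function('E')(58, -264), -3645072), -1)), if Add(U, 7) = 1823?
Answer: Rational(4500421, 3643256) ≈ 1.2353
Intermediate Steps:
U = 1816 (U = Add(-7, 1823) = 1816)
Function('E')(s, v) = 1816
Mul(Add(-4079028, -421393), Pow(Add(Function('E')(58, -264), -3645072), -1)) = Mul(Add(-4079028, -421393), Pow(Add(1816, -3645072), -1)) = Mul(-4500421, Pow(-3643256, -1)) = Mul(-4500421, Rational(-1, 3643256)) = Rational(4500421, 3643256)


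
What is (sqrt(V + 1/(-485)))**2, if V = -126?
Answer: -61111/485 ≈ -126.00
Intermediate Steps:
(sqrt(V + 1/(-485)))**2 = (sqrt(-126 + 1/(-485)))**2 = (sqrt(-126 - 1/485))**2 = (sqrt(-61111/485))**2 = (I*sqrt(29638835)/485)**2 = -61111/485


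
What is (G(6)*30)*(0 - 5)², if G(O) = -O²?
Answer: -27000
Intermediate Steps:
(G(6)*30)*(0 - 5)² = (-1*6²*30)*(0 - 5)² = (-1*36*30)*(-5)² = -36*30*25 = -1080*25 = -27000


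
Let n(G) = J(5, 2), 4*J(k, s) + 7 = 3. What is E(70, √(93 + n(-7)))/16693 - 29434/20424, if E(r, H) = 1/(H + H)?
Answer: -14717/10212 + √23/1535756 ≈ -1.4411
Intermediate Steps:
J(k, s) = -1 (J(k, s) = -7/4 + (¼)*3 = -7/4 + ¾ = -1)
n(G) = -1
E(r, H) = 1/(2*H)
E(70, √(93 + n(-7)))/16693 - 29434/20424 = (1/(2*(√(93 - 1))))/16693 - 29434/20424 = (1/(2*(√92)))*(1/16693) - 29434*1/20424 = (1/(2*((2*√23))))*(1/16693) - 14717/10212 = ((√23/46)/2)*(1/16693) - 14717/10212 = (√23/92)*(1/16693) - 14717/10212 = √23/1535756 - 14717/10212 = -14717/10212 + √23/1535756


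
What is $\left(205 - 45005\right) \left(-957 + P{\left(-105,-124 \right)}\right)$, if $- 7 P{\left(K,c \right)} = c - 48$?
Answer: $41772800$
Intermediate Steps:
$P{\left(K,c \right)} = \frac{48}{7} - \frac{c}{7}$ ($P{\left(K,c \right)} = - \frac{c - 48}{7} = - \frac{-48 + c}{7} = \frac{48}{7} - \frac{c}{7}$)
$\left(205 - 45005\right) \left(-957 + P{\left(-105,-124 \right)}\right) = \left(205 - 45005\right) \left(-957 + \left(\frac{48}{7} - - \frac{124}{7}\right)\right) = - 44800 \left(-957 + \left(\frac{48}{7} + \frac{124}{7}\right)\right) = - 44800 \left(-957 + \frac{172}{7}\right) = \left(-44800\right) \left(- \frac{6527}{7}\right) = 41772800$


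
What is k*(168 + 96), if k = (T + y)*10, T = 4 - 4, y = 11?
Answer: 29040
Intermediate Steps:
T = 0
k = 110 (k = (0 + 11)*10 = 11*10 = 110)
k*(168 + 96) = 110*(168 + 96) = 110*264 = 29040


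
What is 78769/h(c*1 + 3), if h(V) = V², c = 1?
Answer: 78769/16 ≈ 4923.1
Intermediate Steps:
78769/h(c*1 + 3) = 78769/((1*1 + 3)²) = 78769/((1 + 3)²) = 78769/(4²) = 78769/16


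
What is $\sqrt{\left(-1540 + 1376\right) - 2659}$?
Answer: $i \sqrt{2823} \approx 53.132 i$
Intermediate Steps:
$\sqrt{\left(-1540 + 1376\right) - 2659} = \sqrt{-164 - 2659} = \sqrt{-2823} = i \sqrt{2823}$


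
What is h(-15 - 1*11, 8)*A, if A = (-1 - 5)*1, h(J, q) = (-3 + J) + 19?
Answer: 60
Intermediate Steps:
h(J, q) = 16 + J
A = -6 (A = -6*1 = -6)
h(-15 - 1*11, 8)*A = (16 + (-15 - 1*11))*(-6) = (16 + (-15 - 11))*(-6) = (16 - 26)*(-6) = -10*(-6) = 60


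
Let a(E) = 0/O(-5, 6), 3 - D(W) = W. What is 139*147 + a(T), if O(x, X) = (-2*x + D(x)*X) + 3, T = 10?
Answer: 20433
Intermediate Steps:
D(W) = 3 - W
O(x, X) = 3 - 2*x + X*(3 - x) (O(x, X) = (-2*x + (3 - x)*X) + 3 = (-2*x + X*(3 - x)) + 3 = 3 - 2*x + X*(3 - x))
a(E) = 0 (a(E) = 0/(3 - 2*(-5) - 1*6*(-3 - 5)) = 0/(3 + 10 - 1*6*(-8)) = 0/(3 + 10 + 48) = 0/61 = 0*(1/61) = 0)
139*147 + a(T) = 139*147 + 0 = 20433 + 0 = 20433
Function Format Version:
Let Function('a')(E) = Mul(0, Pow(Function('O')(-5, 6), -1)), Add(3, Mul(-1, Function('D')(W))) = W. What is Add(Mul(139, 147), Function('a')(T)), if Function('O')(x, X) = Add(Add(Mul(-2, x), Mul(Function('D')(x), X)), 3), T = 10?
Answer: 20433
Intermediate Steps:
Function('D')(W) = Add(3, Mul(-1, W))
Function('O')(x, X) = Add(3, Mul(-2, x), Mul(X, Add(3, Mul(-1, x)))) (Function('O')(x, X) = Add(Add(Mul(-2, x), Mul(Add(3, Mul(-1, x)), X)), 3) = Add(Add(Mul(-2, x), Mul(X, Add(3, Mul(-1, x)))), 3) = Add(3, Mul(-2, x), Mul(X, Add(3, Mul(-1, x)))))
Function('a')(E) = 0 (Function('a')(E) = Mul(0, Pow(Add(3, Mul(-2, -5), Mul(-1, 6, Add(-3, -5))), -1)) = Mul(0, Pow(Add(3, 10, Mul(-1, 6, -8)), -1)) = Mul(0, Pow(Add(3, 10, 48), -1)) = Mul(0, Pow(61, -1)) = Mul(0, Rational(1, 61)) = 0)
Add(Mul(139, 147), Function('a')(T)) = Add(Mul(139, 147), 0) = Add(20433, 0) = 20433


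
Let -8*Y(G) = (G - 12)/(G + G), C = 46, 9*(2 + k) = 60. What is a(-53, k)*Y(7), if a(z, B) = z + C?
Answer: -5/16 ≈ -0.31250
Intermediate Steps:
k = 14/3 (k = -2 + (⅑)*60 = -2 + 20/3 = 14/3 ≈ 4.6667)
Y(G) = -(-12 + G)/(16*G) (Y(G) = -(G - 12)/(8*(G + G)) = -(-12 + G)/(8*(2*G)) = -(-12 + G)*1/(2*G)/8 = -(-12 + G)/(16*G))
a(z, B) = 46 + z (a(z, B) = z + 46 = 46 + z)
a(-53, k)*Y(7) = (46 - 53)*((1/16)*(12 - 1*7)/7) = -7*(12 - 7)/(16*7) = -7*5/(16*7) = -7*5/112 = -5/16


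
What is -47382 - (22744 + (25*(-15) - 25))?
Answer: -69726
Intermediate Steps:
-47382 - (22744 + (25*(-15) - 25)) = -47382 - (22744 + (-375 - 25)) = -47382 - (22744 - 400) = -47382 - 1*22344 = -47382 - 22344 = -69726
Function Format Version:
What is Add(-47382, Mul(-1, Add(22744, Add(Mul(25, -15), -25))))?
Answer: -69726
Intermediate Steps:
Add(-47382, Mul(-1, Add(22744, Add(Mul(25, -15), -25)))) = Add(-47382, Mul(-1, Add(22744, Add(-375, -25)))) = Add(-47382, Mul(-1, Add(22744, -400))) = Add(-47382, Mul(-1, 22344)) = Add(-47382, -22344) = -69726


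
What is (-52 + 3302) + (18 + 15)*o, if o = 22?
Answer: 3976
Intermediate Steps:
(-52 + 3302) + (18 + 15)*o = (-52 + 3302) + (18 + 15)*22 = 3250 + 33*22 = 3250 + 726 = 3976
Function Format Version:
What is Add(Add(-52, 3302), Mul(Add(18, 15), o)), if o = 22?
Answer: 3976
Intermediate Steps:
Add(Add(-52, 3302), Mul(Add(18, 15), o)) = Add(Add(-52, 3302), Mul(Add(18, 15), 22)) = Add(3250, Mul(33, 22)) = Add(3250, 726) = 3976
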